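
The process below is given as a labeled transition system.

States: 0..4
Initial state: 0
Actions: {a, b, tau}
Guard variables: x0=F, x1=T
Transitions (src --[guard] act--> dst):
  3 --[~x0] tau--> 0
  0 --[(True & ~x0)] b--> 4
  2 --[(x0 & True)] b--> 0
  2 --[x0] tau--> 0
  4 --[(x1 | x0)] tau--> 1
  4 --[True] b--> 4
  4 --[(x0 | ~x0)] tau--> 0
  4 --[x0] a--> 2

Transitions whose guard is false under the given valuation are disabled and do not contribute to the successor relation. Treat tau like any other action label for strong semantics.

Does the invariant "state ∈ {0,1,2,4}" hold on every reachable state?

Answer: INVARIANT HOLDS

Working:
Inv-set: {0,1,2,4}
R = {0,1,4}
  0: safe
  1: safe
  4: safe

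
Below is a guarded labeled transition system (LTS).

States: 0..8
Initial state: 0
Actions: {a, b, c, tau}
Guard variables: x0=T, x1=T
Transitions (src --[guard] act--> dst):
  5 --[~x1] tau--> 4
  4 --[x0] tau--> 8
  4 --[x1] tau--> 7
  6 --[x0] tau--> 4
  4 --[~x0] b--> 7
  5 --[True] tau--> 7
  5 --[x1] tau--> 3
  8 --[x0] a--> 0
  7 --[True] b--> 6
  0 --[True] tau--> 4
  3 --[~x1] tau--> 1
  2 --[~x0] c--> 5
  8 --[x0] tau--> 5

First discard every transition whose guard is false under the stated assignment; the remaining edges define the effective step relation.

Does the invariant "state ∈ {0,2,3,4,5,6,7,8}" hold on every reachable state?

Answer: INVARIANT HOLDS

Working:
Inv-set: {0,2,3,4,5,6,7,8}
Reach set: {0,3,4,5,6,7,8}
  0: safe
  3: safe
  4: safe
  5: safe
  6: safe
  7: safe
  8: safe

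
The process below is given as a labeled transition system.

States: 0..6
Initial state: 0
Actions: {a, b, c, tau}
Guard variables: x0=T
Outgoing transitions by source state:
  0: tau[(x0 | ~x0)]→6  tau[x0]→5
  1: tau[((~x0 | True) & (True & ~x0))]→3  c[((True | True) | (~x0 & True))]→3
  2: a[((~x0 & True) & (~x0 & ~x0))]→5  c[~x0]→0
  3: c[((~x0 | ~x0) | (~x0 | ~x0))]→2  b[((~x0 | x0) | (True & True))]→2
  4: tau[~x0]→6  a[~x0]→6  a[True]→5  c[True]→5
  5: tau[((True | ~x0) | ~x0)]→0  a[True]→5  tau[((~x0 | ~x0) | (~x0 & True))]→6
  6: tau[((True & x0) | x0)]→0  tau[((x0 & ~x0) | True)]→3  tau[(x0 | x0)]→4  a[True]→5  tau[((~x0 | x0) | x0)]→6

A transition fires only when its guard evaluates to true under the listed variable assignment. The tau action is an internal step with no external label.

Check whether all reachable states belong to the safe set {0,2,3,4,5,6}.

Answer: INVARIANT HOLDS

Trace:
Inv-set: {0,2,3,4,5,6}
R = {0,2,3,4,5,6}
  0: ok
  2: ok
  3: ok
  4: ok
  5: ok
  6: ok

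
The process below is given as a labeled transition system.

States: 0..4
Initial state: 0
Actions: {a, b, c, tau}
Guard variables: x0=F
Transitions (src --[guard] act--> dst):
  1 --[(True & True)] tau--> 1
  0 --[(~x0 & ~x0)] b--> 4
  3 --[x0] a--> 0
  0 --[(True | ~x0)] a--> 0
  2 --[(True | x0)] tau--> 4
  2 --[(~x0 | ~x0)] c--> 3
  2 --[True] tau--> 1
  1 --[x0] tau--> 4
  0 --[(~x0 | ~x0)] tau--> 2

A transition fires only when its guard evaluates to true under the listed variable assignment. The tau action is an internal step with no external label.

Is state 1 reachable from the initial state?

Answer: REACHABLE

Working:
After dropping false guards: 7 live edges.
Layer 0: {0}
Layer 1: {2,4}  cumulative {0,2,4}
Layer 2: {1,3}  cumulative {0,1,2,3,4}
Reach set: {0,1,2,3,4}
Path to 1: tau·tau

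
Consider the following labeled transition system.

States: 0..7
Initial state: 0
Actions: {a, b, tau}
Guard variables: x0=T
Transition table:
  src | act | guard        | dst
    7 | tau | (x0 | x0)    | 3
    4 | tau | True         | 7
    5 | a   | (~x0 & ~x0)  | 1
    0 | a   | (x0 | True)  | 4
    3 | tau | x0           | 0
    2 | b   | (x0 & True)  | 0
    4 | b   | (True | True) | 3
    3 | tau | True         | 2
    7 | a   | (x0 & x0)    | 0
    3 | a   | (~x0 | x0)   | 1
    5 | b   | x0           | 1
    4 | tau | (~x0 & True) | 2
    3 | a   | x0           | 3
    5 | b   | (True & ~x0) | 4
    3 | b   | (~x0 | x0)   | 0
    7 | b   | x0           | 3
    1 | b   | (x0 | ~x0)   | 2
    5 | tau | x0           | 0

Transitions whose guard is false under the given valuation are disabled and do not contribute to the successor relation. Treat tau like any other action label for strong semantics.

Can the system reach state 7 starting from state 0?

15 transition(s) survive guard evaluation.
L0 = {0}
L1 = {4}  now seen {0,4}
L2 = {3,7}  now seen {0,3,4,7}
L3 = {1,2}  now seen {0,1,2,3,4,7}
Reach set: {0,1,2,3,4,7}
witness 7: a·tau

Answer: REACHABLE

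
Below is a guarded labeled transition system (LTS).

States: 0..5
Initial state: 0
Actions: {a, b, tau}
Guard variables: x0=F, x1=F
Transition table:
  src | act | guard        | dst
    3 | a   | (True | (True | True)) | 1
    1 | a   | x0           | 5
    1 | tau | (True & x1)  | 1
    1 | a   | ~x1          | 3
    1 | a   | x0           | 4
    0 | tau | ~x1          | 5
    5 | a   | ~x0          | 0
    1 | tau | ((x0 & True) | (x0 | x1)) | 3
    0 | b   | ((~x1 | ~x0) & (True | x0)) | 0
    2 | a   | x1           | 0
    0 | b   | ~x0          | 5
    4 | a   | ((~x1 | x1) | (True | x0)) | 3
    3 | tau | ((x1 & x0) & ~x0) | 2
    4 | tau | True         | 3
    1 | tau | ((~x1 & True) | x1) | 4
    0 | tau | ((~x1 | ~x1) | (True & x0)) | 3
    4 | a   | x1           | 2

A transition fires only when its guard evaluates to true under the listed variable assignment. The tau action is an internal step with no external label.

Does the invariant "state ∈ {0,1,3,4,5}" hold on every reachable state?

Answer: INVARIANT HOLDS

Working:
Allowed set {0,1,3,4,5}
Reachable = {0,1,3,4,5}
  0: ✓
  1: ✓
  3: ✓
  4: ✓
  5: ✓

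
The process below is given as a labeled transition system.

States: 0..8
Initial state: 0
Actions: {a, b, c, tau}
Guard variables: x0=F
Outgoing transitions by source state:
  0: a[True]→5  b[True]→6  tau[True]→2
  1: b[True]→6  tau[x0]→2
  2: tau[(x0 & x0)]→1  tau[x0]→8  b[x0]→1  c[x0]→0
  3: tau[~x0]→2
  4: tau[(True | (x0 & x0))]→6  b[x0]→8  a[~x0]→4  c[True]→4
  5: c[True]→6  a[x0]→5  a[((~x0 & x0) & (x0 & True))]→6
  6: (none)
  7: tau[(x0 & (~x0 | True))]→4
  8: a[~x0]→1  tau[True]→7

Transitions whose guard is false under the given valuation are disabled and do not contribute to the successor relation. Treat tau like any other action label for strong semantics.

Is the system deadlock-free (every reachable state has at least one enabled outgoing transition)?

R = {0,2,5,6}
  0: a→5  b→6  tau→2  [deg 3]
  2: ∅  [no exit]
  5: c→6  [deg 1]
  6: ∅  [no exit]
Path to 2: tau

Answer: DEADLOCK at state 2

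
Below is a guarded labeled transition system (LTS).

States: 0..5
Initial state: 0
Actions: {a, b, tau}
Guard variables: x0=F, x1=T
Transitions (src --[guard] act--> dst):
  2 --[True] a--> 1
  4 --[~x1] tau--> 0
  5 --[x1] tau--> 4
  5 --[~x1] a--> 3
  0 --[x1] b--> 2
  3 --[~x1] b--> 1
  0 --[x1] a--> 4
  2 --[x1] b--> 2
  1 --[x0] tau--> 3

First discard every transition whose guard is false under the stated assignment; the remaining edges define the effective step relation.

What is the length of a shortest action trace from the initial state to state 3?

Breadth-first toward 3:
  Layer 0: {0}
  Layer 1: {2,4}
  Layer 2: {1}
3 never appears.

Answer: UNREACHABLE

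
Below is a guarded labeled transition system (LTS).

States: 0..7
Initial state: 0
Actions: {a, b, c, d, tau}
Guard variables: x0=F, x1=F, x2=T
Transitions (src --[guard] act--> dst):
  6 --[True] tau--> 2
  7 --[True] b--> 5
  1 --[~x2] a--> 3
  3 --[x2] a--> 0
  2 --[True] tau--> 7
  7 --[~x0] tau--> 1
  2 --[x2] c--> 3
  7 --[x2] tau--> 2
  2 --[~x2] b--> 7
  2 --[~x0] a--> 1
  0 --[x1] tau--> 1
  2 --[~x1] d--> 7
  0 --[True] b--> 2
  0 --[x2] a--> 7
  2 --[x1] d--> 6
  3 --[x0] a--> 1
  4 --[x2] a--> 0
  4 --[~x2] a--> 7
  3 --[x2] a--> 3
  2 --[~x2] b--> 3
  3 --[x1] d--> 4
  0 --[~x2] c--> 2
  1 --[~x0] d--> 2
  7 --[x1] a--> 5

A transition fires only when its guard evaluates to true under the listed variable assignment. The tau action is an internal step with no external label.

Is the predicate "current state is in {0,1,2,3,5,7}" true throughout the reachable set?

Answer: INVARIANT HOLDS

Working:
Inv-set: {0,1,2,3,5,7}
Reach set: {0,1,2,3,5,7}
  0: safe
  1: safe
  2: safe
  3: safe
  5: safe
  7: safe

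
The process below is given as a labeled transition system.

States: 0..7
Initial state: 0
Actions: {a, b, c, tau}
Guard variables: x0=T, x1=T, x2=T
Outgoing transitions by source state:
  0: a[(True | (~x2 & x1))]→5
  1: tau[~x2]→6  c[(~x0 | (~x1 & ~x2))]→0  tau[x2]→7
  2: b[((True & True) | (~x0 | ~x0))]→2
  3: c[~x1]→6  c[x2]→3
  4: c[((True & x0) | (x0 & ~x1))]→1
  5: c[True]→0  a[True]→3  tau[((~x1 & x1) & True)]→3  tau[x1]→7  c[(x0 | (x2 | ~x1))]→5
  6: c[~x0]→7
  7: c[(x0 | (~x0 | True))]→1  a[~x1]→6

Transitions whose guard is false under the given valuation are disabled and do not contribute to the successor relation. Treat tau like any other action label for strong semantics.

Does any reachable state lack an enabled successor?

Answer: DEADLOCK-FREE

Trace:
Reachable = {0,1,3,5,7}
  0: a→5  [1 exit(s)]
  1: tau→7  [1 exit(s)]
  3: c→3  [1 exit(s)]
  5: a→3  c→0  c→5  tau→7  [4 exit(s)]
  7: c→1  [1 exit(s)]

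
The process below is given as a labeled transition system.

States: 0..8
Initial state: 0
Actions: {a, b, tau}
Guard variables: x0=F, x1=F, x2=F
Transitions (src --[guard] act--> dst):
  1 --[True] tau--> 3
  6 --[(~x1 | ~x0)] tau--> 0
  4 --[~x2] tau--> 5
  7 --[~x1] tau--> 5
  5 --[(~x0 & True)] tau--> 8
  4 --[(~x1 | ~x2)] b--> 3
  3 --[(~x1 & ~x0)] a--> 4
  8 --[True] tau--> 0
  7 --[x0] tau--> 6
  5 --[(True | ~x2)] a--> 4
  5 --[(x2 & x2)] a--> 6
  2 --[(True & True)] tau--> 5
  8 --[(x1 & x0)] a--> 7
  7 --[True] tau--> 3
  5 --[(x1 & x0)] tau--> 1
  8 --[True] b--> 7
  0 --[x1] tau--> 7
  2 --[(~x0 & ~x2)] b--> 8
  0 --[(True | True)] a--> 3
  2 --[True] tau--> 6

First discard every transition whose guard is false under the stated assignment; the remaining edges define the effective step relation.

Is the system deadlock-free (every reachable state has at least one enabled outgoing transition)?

Answer: DEADLOCK-FREE

Trace:
Reachable = {0,3,4,5,7,8}
  0: a→3  [deg 1]
  3: a→4  [deg 1]
  4: b→3  tau→5  [deg 2]
  5: a→4  tau→8  [deg 2]
  7: tau→3  tau→5  [deg 2]
  8: b→7  tau→0  [deg 2]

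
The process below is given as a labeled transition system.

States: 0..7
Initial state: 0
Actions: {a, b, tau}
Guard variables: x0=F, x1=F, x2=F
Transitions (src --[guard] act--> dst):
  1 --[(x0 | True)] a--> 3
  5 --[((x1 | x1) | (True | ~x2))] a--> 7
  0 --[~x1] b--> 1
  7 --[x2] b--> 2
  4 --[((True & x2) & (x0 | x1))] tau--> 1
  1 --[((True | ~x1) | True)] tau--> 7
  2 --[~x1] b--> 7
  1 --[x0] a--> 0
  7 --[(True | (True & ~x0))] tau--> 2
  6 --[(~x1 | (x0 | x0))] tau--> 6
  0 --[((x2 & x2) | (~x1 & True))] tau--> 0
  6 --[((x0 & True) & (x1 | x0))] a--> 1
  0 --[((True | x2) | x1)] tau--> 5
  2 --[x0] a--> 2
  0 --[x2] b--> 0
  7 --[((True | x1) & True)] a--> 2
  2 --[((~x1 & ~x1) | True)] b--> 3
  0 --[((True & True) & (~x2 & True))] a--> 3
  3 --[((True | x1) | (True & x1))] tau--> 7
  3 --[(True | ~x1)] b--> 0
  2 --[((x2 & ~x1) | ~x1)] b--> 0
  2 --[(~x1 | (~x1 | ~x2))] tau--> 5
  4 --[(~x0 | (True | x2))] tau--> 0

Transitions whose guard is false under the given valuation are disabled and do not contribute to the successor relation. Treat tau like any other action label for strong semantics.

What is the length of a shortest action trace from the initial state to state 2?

Answer: 3

Working:
BFS to 2:
  L0 = {0}
  L1 = {1,3,5}
  L2 = {7}
  L3 = {2}
depth(2)=3, e.g. a·tau·a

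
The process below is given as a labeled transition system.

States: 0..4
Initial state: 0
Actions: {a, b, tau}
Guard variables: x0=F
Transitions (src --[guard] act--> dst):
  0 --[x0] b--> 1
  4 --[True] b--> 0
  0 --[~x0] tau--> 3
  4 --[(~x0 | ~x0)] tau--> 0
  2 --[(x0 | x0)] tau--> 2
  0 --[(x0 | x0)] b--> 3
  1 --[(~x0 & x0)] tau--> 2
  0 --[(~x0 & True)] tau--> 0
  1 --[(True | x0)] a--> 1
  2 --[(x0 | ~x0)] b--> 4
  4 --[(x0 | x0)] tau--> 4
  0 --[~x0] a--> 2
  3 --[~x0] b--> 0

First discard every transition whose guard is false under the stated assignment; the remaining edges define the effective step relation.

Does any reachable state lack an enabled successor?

Answer: DEADLOCK-FREE

Analysis:
Reachable = {0,2,3,4}
  0: a→2  tau→0  tau→3  [3 exit(s)]
  2: b→4  [1 exit(s)]
  3: b→0  [1 exit(s)]
  4: b→0  tau→0  [2 exit(s)]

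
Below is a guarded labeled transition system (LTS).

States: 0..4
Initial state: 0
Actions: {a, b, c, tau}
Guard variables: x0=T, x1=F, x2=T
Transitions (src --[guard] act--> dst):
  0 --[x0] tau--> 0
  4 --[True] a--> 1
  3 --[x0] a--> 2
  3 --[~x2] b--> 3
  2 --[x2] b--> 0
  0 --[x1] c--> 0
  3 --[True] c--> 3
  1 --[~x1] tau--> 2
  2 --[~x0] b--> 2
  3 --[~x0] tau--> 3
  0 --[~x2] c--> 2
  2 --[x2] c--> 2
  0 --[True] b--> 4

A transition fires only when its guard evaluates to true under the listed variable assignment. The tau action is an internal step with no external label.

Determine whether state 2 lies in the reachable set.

Answer: REACHABLE

Analysis:
Guard filter leaves 8 enabled edge(s).
L0 = {0}
L1 = {4}  now seen {0,4}
L2 = {1}  now seen {0,1,4}
L3 = {2}  now seen {0,1,2,4}
Reach set: {0,1,2,4}
trace reaching 2: b·a·tau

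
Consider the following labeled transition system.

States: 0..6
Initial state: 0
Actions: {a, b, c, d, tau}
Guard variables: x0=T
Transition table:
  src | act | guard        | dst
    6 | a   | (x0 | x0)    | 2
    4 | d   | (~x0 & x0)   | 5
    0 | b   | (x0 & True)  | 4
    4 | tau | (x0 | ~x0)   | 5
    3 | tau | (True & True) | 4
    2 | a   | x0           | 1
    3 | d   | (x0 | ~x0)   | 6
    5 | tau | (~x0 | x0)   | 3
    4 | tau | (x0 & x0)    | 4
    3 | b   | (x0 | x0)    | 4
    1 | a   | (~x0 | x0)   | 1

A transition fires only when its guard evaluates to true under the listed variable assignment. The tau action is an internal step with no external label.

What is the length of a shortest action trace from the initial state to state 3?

Layered search for 3:
  Layer 0: {0}
  Layer 1: {4}
  Layer 2: {5}
  Layer 3: {3}
3 enters at depth 3; path b·tau·tau

Answer: 3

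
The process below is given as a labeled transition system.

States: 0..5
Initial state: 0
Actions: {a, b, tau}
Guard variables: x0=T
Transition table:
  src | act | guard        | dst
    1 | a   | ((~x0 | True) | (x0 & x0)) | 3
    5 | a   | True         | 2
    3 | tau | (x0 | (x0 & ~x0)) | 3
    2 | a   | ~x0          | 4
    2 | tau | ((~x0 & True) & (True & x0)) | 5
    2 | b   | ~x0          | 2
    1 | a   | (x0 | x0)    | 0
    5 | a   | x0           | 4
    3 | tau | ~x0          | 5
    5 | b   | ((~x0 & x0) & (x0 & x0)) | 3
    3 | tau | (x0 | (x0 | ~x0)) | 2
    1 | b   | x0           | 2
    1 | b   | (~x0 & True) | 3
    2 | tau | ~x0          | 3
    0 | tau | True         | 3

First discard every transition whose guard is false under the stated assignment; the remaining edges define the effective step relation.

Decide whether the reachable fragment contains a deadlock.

Reachable = {0,2,3}
  0: tau→3  [deg 1]
  2: ∅  [deadlock]
  3: tau→2  tau→3  [deg 2]
Path to 2: tau·tau

Answer: DEADLOCK at state 2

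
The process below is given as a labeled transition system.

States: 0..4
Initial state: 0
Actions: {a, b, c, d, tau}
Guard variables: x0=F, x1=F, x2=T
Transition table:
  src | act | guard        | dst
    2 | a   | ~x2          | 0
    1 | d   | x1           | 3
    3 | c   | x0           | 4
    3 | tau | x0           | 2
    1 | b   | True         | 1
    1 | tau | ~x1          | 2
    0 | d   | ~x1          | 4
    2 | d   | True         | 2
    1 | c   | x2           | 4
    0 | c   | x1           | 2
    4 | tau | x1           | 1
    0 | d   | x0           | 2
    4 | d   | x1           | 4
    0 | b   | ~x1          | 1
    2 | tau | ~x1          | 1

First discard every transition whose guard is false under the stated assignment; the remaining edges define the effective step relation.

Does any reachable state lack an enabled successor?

Reachable = {0,1,2,4}
  0: b→1  d→4  [deg 2]
  1: b→1  c→4  tau→2  [deg 3]
  2: d→2  tau→1  [deg 2]
  4: ∅  [no exit]
witness 4: d

Answer: DEADLOCK at state 4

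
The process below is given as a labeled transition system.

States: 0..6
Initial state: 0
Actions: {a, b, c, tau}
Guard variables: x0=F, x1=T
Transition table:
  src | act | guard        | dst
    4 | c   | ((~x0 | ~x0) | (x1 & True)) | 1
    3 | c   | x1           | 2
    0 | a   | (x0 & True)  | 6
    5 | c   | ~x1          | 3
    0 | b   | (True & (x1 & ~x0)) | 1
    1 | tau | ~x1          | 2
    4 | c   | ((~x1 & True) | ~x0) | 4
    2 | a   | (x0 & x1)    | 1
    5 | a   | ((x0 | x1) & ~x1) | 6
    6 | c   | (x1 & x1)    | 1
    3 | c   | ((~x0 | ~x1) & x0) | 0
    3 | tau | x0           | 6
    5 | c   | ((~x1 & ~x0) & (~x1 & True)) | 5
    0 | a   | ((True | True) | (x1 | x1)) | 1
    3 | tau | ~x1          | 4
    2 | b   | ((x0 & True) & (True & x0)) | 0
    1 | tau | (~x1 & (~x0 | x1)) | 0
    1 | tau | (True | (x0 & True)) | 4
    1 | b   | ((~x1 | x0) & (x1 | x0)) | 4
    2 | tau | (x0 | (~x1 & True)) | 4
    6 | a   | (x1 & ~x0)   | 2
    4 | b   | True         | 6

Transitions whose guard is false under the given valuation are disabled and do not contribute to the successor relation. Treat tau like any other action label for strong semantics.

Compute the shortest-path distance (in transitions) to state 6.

BFS to 6:
  L0 = {0}
  L1 = {1}
  L2 = {4}
  L3 = {6}
depth(6)=3, e.g. a·tau·b

Answer: 3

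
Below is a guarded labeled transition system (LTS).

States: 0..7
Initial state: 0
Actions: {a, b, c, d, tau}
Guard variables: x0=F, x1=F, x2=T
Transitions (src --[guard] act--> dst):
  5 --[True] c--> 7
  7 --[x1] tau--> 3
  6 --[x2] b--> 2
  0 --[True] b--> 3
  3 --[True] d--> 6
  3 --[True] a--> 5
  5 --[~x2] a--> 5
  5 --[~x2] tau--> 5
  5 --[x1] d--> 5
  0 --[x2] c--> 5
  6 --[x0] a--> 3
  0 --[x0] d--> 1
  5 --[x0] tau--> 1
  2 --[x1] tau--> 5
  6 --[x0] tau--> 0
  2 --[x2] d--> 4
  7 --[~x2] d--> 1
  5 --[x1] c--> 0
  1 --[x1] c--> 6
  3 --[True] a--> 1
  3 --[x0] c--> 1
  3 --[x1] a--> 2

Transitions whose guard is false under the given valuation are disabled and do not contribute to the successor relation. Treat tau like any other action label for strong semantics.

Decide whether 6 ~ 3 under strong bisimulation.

Answer: NOT BISIMILAR

Analysis:
Compute ~ classes (split until stable):
  P[0] = {{0,1,2,3,4,5,6,7}}
  P[1] = {{0},{1,4,7},{2},{3},{5},{6}}
6 equivalence class(es) (converged in 2)
6∈{6}, 3∈{3}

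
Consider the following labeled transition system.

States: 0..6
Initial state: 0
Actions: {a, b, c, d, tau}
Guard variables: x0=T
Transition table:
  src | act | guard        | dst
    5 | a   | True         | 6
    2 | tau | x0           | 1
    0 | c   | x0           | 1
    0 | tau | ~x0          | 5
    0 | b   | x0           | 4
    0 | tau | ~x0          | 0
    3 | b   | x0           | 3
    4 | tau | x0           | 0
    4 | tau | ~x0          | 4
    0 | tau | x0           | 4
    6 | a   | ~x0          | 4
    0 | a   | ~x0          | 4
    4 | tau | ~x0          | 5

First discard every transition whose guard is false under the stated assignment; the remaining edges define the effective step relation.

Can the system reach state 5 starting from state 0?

Answer: UNREACHABLE

Trace:
7 transition(s) survive guard evaluation.
Layer 0: {0}
Layer 1: {1,4}  now seen {0,1,4}
R = {0,1,4}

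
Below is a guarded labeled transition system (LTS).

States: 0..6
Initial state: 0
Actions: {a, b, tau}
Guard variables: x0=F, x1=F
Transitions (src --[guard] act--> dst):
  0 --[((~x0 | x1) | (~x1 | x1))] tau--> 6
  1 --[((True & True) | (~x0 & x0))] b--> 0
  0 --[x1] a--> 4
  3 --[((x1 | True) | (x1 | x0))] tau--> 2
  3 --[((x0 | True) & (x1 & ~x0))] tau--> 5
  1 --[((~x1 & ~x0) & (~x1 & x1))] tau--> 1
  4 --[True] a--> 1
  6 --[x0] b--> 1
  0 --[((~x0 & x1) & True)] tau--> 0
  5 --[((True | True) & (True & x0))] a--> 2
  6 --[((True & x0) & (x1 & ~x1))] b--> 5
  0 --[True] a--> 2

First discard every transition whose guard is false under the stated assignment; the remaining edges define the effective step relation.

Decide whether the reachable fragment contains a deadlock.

Reach set: {0,2,6}
  0: a→2  tau→6  [deg 2]
  2: ∅  [no exit]
  6: ∅  [no exit]
Path to 2: a

Answer: DEADLOCK at state 2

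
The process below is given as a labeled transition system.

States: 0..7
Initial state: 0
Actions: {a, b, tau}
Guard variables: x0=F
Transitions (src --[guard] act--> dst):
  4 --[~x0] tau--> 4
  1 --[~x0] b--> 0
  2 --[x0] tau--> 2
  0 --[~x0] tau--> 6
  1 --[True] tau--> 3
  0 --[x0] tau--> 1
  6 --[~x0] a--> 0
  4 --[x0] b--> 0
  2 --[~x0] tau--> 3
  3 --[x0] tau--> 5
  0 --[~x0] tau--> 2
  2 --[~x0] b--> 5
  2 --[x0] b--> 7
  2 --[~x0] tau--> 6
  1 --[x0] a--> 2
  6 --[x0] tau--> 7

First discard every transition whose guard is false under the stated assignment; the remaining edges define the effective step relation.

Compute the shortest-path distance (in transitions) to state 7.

Layered search for 7:
  L0 = {0}
  L1 = {2,6}
  L2 = {3,5}
7 never appears.

Answer: UNREACHABLE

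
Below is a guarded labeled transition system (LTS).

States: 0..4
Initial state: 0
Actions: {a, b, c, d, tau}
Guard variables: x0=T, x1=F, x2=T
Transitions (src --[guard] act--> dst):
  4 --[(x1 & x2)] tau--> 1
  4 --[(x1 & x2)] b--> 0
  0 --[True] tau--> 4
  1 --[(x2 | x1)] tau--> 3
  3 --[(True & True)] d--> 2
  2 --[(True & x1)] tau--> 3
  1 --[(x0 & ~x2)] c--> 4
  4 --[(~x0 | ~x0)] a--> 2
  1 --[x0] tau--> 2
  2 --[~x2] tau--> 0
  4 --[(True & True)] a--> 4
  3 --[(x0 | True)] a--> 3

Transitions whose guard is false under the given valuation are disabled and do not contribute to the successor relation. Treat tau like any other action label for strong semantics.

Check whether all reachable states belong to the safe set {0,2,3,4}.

Inv-set: {0,2,3,4}
Reachable = {0,4}
  0: ✓
  4: ✓

Answer: INVARIANT HOLDS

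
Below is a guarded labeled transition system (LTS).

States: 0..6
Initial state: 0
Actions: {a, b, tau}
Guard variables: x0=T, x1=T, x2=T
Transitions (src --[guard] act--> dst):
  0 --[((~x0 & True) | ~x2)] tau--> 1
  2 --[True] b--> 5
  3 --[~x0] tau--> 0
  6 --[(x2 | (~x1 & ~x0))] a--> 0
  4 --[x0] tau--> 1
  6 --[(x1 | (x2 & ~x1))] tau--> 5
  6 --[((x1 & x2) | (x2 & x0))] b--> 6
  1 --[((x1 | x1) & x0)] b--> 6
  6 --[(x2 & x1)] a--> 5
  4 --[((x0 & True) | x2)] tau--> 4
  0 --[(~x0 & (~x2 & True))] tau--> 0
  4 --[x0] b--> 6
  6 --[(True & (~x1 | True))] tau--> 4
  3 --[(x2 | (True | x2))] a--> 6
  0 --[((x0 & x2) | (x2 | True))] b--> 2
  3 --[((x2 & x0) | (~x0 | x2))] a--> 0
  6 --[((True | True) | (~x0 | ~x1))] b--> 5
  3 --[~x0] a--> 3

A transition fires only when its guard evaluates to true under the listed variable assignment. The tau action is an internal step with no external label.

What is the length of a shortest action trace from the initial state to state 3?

Layered search for 3:
  L0 = {0}
  L1 = {2}
  L2 = {5}
3 never appears.

Answer: UNREACHABLE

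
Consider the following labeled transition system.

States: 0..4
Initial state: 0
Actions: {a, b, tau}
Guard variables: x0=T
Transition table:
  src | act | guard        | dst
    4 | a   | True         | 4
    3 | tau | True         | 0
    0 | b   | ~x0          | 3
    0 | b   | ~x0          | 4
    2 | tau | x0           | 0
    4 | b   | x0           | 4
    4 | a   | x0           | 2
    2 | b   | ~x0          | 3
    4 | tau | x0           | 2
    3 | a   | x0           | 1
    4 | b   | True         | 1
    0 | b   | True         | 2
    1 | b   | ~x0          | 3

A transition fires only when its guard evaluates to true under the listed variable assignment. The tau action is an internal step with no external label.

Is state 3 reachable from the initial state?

Answer: UNREACHABLE

Trace:
After dropping false guards: 9 live edges.
L0 = {0}
L1 = {2}  total {0,2}
Reachable = {0,2}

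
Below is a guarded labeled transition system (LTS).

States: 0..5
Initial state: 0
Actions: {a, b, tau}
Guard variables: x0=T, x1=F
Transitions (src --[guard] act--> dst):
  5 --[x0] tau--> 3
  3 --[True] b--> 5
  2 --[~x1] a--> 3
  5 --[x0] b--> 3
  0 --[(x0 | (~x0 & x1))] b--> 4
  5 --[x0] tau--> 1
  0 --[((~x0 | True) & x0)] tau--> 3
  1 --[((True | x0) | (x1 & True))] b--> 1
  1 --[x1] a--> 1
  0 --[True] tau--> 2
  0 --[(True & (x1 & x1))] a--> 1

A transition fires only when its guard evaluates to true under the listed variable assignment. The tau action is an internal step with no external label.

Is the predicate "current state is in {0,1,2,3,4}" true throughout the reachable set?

Answer: INVARIANT VIOLATED at state 5

Working:
Inv-set: {0,1,2,3,4}
R = {0,1,2,3,4,5}
  0: ✓
  1: ✓
  2: ✓
  3: ✓
  4: ✓
  5: ✗ unsafe
witness against invariant: tau·b → 5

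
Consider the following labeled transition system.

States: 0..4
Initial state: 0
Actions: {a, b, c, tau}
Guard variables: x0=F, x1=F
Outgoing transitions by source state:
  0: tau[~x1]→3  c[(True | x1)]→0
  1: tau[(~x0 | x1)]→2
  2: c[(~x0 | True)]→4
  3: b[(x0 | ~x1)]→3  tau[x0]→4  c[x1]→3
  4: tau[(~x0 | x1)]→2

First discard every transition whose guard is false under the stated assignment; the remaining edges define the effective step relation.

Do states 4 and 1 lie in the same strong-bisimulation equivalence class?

Refine partition for ~:
  round 0: {{0,1,2,3,4}}
  round 1: {{0},{1,4},{2},{3}}
stable after 2 split(s): 4 block(s)
[4]={1,4}  [1]={1,4}

Answer: BISIMILAR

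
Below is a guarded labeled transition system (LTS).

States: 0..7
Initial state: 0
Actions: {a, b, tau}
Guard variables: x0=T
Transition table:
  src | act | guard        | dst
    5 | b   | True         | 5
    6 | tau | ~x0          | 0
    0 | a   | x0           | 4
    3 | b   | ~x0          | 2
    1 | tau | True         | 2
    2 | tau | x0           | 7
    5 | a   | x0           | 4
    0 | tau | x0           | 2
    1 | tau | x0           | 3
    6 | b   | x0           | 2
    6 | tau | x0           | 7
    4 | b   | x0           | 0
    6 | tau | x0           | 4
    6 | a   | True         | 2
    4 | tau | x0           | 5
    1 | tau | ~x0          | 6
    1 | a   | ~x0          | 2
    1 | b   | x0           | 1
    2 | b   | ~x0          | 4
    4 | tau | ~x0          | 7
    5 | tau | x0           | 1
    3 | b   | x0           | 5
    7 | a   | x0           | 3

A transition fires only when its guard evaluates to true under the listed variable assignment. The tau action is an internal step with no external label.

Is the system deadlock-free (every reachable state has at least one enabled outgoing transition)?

Reach set: {0,1,2,3,4,5,7}
  0: a→4  tau→2  [2 exit(s)]
  1: b→1  tau→2  tau→3  [3 exit(s)]
  2: tau→7  [1 exit(s)]
  3: b→5  [1 exit(s)]
  4: b→0  tau→5  [2 exit(s)]
  5: a→4  b→5  tau→1  [3 exit(s)]
  7: a→3  [1 exit(s)]

Answer: DEADLOCK-FREE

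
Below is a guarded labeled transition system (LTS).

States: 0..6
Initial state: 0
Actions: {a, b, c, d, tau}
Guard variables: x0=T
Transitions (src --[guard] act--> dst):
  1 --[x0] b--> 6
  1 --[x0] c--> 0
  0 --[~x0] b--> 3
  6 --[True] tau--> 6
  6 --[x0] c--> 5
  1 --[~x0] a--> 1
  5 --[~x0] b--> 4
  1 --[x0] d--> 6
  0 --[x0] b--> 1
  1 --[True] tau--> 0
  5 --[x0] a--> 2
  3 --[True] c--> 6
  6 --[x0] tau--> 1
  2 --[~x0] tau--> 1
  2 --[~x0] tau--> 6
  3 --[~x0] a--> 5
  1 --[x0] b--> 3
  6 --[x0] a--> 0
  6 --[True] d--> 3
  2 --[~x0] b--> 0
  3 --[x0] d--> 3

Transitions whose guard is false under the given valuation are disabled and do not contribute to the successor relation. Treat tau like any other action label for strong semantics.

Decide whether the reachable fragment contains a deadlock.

Answer: DEADLOCK at state 2

Trace:
Reachable = {0,1,2,3,5,6}
  0: b→1  [1 exit(s)]
  1: b→3  b→6  c→0  d→6  tau→0  [5 exit(s)]
  2: ∅  [STUCK]
  3: c→6  d→3  [2 exit(s)]
  5: a→2  [1 exit(s)]
  6: a→0  c→5  d→3  tau→1  tau→6  [5 exit(s)]
witness 2: b·b·c·a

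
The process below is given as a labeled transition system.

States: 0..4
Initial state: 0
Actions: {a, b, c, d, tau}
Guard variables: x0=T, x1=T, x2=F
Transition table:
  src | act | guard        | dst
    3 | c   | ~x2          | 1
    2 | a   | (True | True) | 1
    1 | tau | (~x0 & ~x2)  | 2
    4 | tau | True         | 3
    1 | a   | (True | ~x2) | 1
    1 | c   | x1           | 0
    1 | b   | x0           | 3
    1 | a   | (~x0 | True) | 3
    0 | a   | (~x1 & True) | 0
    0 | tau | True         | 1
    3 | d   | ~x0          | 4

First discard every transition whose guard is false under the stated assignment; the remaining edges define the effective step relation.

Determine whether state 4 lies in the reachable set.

Answer: UNREACHABLE

Analysis:
After dropping false guards: 8 live edges.
Layer 0: {0}
Layer 1: {1}  cumulative {0,1}
Layer 2: {3}  cumulative {0,1,3}
Reachable = {0,1,3}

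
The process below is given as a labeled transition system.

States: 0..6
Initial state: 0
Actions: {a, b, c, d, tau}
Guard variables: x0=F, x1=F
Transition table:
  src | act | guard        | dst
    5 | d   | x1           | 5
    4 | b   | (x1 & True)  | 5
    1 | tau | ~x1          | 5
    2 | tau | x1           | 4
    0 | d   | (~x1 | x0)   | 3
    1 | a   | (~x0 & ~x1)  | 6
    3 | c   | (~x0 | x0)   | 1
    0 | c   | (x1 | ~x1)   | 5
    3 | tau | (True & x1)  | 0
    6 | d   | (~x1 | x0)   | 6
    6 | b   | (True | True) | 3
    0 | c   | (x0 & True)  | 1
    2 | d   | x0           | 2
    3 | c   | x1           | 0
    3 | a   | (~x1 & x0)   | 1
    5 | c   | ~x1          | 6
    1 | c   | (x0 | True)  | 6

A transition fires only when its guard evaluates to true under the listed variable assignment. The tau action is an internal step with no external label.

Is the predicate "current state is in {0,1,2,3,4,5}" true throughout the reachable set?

Inv-set: {0,1,2,3,4,5}
Reach set: {0,1,3,5,6}
  0: ok
  1: ok
  3: ok
  5: ok
  6: ✗ unsafe
counterexample path to 6: c·c

Answer: INVARIANT VIOLATED at state 6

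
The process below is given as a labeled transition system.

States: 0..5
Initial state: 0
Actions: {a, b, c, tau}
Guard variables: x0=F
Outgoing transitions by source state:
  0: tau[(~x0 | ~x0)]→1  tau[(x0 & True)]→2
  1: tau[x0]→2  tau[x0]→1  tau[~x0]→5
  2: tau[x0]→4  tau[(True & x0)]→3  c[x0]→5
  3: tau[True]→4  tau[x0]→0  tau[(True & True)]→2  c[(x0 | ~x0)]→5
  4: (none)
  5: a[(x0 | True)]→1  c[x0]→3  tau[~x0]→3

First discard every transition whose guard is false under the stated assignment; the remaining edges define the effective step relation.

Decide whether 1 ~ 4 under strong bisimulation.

Refine partition for ~:
  π0 = {{0,1,2,3,4,5}}
  π1 = {{0,1},{2,4},{3},{5}}
  π2 = {{0},{1},{2,4},{3},{5}}
stable after 3 split(s): 5 block(s)
class of 1: {1}; class of 4: {2,4}

Answer: NOT BISIMILAR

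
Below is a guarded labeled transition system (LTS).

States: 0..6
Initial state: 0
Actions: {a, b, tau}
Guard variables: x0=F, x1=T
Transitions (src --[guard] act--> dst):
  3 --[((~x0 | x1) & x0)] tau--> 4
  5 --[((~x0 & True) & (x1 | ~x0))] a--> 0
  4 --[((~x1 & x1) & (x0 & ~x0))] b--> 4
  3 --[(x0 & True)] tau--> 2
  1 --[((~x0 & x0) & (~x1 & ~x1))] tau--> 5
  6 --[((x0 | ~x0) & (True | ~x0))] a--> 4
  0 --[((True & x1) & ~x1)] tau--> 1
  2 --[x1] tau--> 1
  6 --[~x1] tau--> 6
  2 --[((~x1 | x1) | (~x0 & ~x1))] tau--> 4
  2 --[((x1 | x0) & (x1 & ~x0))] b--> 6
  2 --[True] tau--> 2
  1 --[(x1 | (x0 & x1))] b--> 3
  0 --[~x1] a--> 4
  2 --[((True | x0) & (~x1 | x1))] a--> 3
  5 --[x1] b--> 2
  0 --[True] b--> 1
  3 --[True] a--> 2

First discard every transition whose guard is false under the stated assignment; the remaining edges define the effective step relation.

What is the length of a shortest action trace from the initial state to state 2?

Answer: 3

Trace:
Layered search for 2:
  Layer 0: {0}
  Layer 1: {1}
  Layer 2: {3}
  Layer 3: {2}
2 enters at depth 3; path b·b·a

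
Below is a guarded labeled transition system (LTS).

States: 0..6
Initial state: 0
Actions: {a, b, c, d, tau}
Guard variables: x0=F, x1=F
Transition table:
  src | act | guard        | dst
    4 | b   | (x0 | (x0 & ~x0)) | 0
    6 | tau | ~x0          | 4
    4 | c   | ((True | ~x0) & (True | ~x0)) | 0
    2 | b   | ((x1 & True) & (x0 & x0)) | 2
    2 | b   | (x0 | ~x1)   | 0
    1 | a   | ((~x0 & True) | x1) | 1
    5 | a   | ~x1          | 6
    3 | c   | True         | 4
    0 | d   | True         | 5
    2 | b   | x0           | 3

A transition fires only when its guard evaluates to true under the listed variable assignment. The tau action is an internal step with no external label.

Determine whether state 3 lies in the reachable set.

7 transition(s) survive guard evaluation.
Layer 0: {0}
Layer 1: {5}  cumulative {0,5}
Layer 2: {6}  cumulative {0,5,6}
Layer 3: {4}  cumulative {0,4,5,6}
R = {0,4,5,6}

Answer: UNREACHABLE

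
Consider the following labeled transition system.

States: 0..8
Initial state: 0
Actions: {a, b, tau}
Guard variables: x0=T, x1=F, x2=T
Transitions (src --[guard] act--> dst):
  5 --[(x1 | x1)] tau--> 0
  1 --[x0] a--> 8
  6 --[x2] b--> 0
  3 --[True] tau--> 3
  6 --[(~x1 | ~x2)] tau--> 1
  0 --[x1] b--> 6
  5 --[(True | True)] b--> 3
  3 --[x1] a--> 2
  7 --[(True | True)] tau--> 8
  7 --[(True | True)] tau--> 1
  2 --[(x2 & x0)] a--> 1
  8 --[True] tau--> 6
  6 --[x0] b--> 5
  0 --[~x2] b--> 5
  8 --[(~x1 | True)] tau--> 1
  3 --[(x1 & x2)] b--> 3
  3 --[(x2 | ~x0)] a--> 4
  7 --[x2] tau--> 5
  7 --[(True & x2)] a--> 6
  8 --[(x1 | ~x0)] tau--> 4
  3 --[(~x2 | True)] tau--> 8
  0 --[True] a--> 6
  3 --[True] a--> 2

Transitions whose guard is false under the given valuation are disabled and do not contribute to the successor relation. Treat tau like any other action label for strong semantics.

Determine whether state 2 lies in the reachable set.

Answer: REACHABLE

Working:
Guard filter leaves 17 enabled edge(s).
Layer 0: {0}
Layer 1: {6}  now seen {0,6}
Layer 2: {1,5}  now seen {0,1,5,6}
Layer 3: {3,8}  now seen {0,1,3,5,6,8}
Layer 4: {2,4}  now seen {0,1,2,3,4,5,6,8}
Reachable = {0,1,2,3,4,5,6,8}
trace reaching 2: a·b·b·a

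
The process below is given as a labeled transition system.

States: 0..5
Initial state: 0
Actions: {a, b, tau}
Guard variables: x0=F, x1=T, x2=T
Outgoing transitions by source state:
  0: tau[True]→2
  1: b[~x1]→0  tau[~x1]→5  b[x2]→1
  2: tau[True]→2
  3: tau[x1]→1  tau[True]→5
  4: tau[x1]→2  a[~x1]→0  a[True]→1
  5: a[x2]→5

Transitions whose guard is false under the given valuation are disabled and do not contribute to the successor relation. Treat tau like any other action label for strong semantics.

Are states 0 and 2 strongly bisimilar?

Refine partition for ~:
  P[0] = {{0,1,2,3,4,5}}
  P[1] = {{0,2,3},{1},{4},{5}}
  P[2] = {{0,2},{1},{3},{4},{5}}
Fixed point at round 3; 5 class(es).
0∈{0,2}, 2∈{0,2}

Answer: BISIMILAR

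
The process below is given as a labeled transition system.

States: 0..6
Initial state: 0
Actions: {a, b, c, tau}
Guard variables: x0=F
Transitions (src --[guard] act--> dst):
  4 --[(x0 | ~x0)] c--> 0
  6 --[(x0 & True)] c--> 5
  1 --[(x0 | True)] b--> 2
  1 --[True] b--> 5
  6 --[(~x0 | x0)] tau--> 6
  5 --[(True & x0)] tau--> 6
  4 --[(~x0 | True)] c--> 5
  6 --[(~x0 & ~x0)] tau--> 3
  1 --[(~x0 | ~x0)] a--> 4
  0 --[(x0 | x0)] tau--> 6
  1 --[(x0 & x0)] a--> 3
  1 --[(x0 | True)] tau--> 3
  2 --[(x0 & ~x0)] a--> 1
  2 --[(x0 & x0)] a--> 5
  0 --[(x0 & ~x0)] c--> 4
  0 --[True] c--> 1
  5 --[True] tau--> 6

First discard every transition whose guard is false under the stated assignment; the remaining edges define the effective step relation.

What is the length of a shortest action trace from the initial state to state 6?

Answer: 3

Working:
BFS to 6:
  L0 = {0}
  L1 = {1}
  L2 = {2,3,4,5}
  L3 = {6}
depth(6)=3, e.g. c·b·tau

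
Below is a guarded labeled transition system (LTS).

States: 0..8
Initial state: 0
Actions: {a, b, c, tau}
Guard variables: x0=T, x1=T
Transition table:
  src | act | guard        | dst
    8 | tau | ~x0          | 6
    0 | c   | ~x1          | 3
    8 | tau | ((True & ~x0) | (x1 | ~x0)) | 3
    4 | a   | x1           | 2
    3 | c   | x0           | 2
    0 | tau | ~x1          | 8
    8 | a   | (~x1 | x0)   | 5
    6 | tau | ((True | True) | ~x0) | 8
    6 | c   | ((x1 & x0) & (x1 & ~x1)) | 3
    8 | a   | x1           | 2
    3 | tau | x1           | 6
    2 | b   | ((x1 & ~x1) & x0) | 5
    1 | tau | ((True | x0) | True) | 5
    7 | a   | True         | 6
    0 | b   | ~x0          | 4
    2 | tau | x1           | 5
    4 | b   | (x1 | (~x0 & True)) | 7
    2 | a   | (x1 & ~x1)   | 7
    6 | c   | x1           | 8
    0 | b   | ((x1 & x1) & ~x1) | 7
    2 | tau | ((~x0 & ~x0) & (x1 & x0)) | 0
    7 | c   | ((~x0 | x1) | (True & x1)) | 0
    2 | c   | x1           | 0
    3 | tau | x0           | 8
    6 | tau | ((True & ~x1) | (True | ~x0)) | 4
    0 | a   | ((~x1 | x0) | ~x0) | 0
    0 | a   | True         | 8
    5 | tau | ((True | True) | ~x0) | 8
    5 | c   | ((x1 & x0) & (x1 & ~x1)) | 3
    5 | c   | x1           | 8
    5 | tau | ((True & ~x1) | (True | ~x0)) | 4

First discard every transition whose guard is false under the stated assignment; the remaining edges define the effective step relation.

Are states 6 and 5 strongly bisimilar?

Answer: BISIMILAR

Analysis:
Refine partition for ~:
  π0 = {{0,1,2,3,4,5,6,7,8}}
  π1 = {{0},{1},{2,3,5,6},{4},{7},{8}}
  π2 = {{0},{1},{2},{3},{4},{5,6},{7},{8}}
stable after 3 split(s): 8 block(s)
6∈{5,6}, 5∈{5,6}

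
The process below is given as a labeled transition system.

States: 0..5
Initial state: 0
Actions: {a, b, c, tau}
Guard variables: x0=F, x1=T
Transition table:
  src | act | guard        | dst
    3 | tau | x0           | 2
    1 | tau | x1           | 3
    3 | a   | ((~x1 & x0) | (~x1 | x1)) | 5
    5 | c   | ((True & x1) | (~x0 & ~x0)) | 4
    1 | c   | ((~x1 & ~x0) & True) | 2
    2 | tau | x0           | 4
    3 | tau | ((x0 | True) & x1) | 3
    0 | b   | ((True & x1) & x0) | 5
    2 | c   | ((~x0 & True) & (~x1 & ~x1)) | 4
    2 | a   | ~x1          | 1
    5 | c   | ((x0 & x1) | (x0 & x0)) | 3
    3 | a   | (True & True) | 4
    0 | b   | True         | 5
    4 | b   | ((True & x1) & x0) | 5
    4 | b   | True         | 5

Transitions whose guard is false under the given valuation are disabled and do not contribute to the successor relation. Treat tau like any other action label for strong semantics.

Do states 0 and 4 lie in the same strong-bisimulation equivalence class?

Answer: BISIMILAR

Trace:
Refine partition for ~:
  P[0] = {{0,1,2,3,4,5}}
  P[1] = {{0,4},{1},{2},{3},{5}}
5 equivalence class(es) (converged in 2)
0∈{0,4}, 4∈{0,4}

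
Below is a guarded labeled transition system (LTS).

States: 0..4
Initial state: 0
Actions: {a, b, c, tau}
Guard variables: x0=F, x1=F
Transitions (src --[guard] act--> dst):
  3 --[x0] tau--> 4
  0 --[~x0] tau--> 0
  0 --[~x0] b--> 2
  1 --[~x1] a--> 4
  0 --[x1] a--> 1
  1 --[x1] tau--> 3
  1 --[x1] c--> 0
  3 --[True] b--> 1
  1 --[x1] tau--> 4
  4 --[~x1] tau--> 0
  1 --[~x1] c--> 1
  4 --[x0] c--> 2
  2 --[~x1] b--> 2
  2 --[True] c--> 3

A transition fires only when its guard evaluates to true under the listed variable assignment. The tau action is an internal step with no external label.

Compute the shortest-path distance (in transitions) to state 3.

BFS to 3:
  depth 0: {0}
  depth 1: {2}
  depth 2: {3}
first hit 3 at d=2 via b·c

Answer: 2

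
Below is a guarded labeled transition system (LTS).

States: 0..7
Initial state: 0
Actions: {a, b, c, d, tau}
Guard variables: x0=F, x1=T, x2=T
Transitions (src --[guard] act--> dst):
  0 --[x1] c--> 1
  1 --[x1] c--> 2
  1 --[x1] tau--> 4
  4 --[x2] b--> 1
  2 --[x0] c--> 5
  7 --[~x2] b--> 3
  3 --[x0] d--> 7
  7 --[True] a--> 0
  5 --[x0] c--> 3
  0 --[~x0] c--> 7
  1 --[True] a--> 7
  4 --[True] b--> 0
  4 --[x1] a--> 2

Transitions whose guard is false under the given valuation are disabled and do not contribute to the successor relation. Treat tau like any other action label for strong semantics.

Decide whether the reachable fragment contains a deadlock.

Answer: DEADLOCK at state 2

Trace:
Reach set: {0,1,2,4,7}
  0: c→1  c→7  [deg 2]
  1: a→7  c→2  tau→4  [deg 3]
  2: ∅  [no exit]
  4: a→2  b→0  b→1  [deg 3]
  7: a→0  [deg 1]
trace reaching 2: c·c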